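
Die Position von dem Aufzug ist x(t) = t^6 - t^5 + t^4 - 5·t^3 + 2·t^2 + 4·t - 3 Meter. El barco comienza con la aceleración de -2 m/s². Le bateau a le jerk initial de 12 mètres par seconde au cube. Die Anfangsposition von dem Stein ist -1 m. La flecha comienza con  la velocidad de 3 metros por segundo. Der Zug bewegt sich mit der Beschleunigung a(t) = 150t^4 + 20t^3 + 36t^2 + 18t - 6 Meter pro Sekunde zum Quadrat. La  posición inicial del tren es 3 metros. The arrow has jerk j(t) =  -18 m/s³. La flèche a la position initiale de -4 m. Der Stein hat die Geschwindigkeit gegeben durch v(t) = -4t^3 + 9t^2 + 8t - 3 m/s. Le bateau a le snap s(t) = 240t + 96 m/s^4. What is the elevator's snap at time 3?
To solve this, we need to take 4 derivatives of our position equation x(t) = t^6 - t^5 + t^4 - 5·t^3 + 2·t^2 + 4·t - 3. Differentiating position, we get velocity: v(t) = 6·t^5 - 5·t^4 + 4·t^3 - 15·t^2 + 4·t + 4. Taking d/dt of v(t), we find a(t) = 30·t^4 - 20·t^3 + 12·t^2 - 30·t + 4. Differentiating acceleration, we get jerk: j(t) = 120·t^3 - 60·t^2 + 24·t - 30. Differentiating jerk, we get snap: s(t) = 360·t^2 - 120·t + 24. From the given snap equation s(t) = 360·t^2 - 120·t + 24, we substitute t = 3 to get s = 2904.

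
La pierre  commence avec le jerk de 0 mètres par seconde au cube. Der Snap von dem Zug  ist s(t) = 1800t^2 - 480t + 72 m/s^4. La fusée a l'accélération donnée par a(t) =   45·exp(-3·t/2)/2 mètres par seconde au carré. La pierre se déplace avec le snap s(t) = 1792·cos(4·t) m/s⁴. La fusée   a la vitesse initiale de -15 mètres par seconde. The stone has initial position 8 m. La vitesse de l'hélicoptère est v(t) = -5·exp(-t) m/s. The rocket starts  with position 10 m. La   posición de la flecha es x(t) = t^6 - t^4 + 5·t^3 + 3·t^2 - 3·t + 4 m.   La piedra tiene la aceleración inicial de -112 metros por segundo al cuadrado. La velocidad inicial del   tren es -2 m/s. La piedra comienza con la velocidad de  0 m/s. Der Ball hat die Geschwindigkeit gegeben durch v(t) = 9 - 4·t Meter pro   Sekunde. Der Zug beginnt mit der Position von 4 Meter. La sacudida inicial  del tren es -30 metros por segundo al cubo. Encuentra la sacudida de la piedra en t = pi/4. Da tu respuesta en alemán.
Ausgehend von dem Snap s(t) = 1792·cos(4·t), nehmen wir 1 Integral. Das Integral von dem Snap ist der Ruck. Mit j(0) = 0 erhalten wir j(t) = 448·sin(4·t). Wir haben den Ruck j(t) = 448·sin(4·t). Durch Einsetzen von t = pi/4: j(pi/4) = 0.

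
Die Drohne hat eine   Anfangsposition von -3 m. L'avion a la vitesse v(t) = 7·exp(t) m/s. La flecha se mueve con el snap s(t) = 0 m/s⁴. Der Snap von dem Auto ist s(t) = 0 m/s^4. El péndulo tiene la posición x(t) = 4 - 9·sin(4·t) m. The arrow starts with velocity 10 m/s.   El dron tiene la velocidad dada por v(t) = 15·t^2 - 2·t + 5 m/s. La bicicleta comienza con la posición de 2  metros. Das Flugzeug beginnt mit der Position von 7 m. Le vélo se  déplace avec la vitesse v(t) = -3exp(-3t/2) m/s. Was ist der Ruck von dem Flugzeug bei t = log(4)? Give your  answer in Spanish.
Para resolver esto, necesitamos tomar 2 derivadas de nuestra ecuación de la velocidad v(t) = 7·exp(t). La derivada de la velocidad da la aceleración: a(t) = 7·exp(t). Tomando d/dt de a(t), encontramos j(t) = 7·exp(t). Usando j(t) = 7·exp(t) y sustituyendo t = log(4), encontramos j = 28.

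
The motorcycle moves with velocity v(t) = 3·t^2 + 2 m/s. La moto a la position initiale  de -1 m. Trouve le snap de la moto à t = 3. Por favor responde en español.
Debemos derivar nuestra ecuación de la velocidad v(t) = 3·t^2 + 2 3 veces. La derivada de la velocidad da la aceleración: a(t) = 6·t. La derivada de la aceleración da la sacudida: j(t) = 6. Tomando d/dt de j(t), encontramos s(t) = 0. De la ecuación del snap s(t) = 0, sustituimos t = 3 para obtener s = 0.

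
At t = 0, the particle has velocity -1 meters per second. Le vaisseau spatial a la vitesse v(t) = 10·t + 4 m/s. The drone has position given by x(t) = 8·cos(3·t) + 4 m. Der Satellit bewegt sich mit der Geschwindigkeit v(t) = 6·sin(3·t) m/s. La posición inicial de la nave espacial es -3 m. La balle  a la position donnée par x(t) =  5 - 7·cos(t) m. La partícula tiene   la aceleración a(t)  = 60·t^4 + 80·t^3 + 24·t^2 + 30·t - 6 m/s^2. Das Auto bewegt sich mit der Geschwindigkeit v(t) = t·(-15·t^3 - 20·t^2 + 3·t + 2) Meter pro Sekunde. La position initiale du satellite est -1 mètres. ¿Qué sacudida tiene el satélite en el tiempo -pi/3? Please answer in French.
Pour résoudre ceci, nous devons prendre 2 dérivées de notre équation de la vitesse v(t) = 6·sin(3·t). En dérivant la vitesse, nous obtenons l'accélération: a(t) = 18·cos(3·t). En prenant d/dt de a(t), nous trouvons j(t) = -54·sin(3·t). En utilisant j(t) = -54·sin(3·t) et en substituant t = -pi/3, nous trouvons j = 0.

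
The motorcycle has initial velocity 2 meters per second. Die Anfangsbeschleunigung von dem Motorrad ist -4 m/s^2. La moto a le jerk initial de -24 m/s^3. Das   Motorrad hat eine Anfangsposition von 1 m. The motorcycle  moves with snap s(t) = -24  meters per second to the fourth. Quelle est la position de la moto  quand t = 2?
Nous devons trouver la primitive de notre équation du snap s(t) = -24 4 fois. En intégrant le snap et en utilisant la condition initiale j(0) = -24, nous obtenons j(t) = -24·t - 24. La primitive du jerk, avec a(0) = -4, donne l'accélération: a(t) = -12·t^2 - 24·t - 4. La primitive de l'accélération est la vitesse. En utilisant v(0) = 2, nous obtenons v(t) = -4·t^3 - 12·t^2 - 4·t + 2. En intégrant la vitesse et en utilisant la condition initiale x(0) = 1, nous obtenons x(t) = -t^4 - 4·t^3 - 2·t^2 + 2·t + 1. De l'équation de la position x(t) = -t^4 - 4·t^3 - 2·t^2 + 2·t + 1, nous substituons t = 2 pour obtenir x = -51.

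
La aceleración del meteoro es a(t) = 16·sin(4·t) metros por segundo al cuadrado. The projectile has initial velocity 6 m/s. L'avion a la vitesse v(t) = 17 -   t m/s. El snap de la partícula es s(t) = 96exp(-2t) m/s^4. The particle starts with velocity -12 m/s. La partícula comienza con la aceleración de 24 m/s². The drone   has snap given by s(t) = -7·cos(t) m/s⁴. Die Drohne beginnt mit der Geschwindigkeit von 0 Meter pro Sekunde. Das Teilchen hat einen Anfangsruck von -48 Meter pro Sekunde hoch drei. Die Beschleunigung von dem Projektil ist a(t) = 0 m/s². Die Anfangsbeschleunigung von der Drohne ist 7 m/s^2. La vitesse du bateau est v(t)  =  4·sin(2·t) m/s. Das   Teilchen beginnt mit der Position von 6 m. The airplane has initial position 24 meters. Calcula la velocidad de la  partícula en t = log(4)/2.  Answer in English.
To solve this, we need to take 3 integrals of our snap equation s(t) = 96·exp(-2·t). Finding the antiderivative of s(t) and using j(0) = -48: j(t) = -48·exp(-2·t). The antiderivative of jerk, with a(0) = 24, gives acceleration: a(t) = 24·exp(-2·t). The antiderivative of acceleration, with v(0) = -12, gives velocity: v(t) = -12·exp(-2·t). We have velocity v(t) = -12·exp(-2·t). Substituting t = log(4)/2: v(log(4)/2) = -3.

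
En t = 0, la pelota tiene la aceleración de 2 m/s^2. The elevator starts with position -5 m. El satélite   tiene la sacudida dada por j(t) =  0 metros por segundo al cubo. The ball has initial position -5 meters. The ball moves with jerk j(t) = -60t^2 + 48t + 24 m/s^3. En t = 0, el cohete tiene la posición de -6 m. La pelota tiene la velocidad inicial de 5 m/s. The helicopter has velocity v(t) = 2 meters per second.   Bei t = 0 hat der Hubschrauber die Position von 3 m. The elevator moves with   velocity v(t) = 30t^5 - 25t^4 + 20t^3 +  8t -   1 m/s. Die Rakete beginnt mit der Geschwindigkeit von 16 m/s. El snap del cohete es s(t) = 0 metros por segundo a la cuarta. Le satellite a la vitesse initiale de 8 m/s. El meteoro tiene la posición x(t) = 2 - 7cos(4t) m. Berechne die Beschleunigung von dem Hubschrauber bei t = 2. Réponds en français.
Pour résoudre ceci, nous devons prendre 1 dérivée de notre équation de la vitesse v(t) = 2. En prenant d/dt de v(t), nous trouvons a(t) = 0. En utilisant a(t) = 0 et en substituant t = 2, nous trouvons a = 0.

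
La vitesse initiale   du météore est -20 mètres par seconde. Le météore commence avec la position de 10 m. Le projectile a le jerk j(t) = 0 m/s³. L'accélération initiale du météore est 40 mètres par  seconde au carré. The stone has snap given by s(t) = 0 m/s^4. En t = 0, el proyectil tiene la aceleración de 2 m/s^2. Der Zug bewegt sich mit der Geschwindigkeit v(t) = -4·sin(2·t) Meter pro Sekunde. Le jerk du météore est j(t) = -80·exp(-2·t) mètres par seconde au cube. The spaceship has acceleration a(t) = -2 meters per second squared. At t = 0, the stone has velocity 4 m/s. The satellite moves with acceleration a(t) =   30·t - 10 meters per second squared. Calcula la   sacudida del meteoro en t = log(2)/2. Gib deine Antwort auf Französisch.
De l'équation du jerk j(t) = -80·exp(-2·t), nous substituons t = log(2)/2 pour obtenir j = -40.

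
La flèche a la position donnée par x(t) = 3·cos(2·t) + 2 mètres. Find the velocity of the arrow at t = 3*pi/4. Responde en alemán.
Wir müssen unsere Gleichung für die Position x(t) = 3·cos(2·t) + 2 1-mal ableiten. Die Ableitung von der Position ergibt die Geschwindigkeit: v(t) = -6·sin(2·t). Aus der Gleichung für die Geschwindigkeit v(t) = -6·sin(2·t), setzen wir t = 3*pi/4 ein und erhalten v = 6.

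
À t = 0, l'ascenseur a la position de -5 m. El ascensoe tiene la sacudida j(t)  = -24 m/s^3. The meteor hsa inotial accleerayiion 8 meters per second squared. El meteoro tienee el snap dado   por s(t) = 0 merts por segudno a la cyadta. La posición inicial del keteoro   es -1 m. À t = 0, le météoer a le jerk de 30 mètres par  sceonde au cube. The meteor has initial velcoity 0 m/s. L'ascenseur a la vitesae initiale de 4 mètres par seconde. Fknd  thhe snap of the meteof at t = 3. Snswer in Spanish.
De la ecuación del snap s(t) = 0, sustituimos t = 3 para obtener s = 0.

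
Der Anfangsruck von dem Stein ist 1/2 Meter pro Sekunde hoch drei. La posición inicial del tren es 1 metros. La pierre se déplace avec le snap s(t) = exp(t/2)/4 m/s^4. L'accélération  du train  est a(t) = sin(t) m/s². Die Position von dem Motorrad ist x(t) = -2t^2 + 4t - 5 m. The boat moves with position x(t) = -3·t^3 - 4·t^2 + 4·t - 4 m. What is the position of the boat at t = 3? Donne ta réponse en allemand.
Mit x(t) = -3·t^3 - 4·t^2 + 4·t - 4 und Einsetzen von t = 3, finden wir x = -109.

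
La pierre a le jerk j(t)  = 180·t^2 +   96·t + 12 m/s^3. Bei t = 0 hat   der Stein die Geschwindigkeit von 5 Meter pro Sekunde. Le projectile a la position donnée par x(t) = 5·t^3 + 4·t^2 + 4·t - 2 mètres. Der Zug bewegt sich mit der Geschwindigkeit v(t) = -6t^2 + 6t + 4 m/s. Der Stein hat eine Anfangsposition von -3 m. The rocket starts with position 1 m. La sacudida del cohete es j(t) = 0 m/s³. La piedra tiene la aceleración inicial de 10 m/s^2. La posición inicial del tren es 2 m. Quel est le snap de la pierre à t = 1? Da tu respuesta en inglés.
Starting from jerk j(t) = 180·t^2 + 96·t + 12, we take 1 derivative. The derivative of jerk gives snap: s(t) = 360·t + 96. Using s(t) = 360·t + 96 and substituting t = 1, we find s = 456.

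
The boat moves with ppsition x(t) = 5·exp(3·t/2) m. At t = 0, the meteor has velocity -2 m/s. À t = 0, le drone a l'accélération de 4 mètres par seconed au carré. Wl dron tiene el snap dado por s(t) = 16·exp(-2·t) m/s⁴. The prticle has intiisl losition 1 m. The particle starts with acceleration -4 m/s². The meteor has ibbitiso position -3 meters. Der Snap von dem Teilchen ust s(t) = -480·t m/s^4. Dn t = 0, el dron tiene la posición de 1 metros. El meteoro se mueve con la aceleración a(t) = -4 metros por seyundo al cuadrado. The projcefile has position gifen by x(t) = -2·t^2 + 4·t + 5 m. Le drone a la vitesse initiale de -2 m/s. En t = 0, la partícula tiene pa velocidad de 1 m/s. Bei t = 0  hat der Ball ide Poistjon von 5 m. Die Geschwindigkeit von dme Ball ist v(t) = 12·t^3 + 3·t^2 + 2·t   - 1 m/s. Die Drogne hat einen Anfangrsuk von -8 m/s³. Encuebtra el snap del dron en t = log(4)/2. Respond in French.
En utilisant s(t) = 16·exp(-2·t) et en substituant t = log(4)/2, nous trouvons s = 4.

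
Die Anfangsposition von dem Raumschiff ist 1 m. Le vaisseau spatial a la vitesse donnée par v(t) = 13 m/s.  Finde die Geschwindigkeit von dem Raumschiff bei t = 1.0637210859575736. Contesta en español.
Tenemos la velocidad v(t) = 13. Sustituyendo t = 1.0637210859575736: v(1.0637210859575736) = 13.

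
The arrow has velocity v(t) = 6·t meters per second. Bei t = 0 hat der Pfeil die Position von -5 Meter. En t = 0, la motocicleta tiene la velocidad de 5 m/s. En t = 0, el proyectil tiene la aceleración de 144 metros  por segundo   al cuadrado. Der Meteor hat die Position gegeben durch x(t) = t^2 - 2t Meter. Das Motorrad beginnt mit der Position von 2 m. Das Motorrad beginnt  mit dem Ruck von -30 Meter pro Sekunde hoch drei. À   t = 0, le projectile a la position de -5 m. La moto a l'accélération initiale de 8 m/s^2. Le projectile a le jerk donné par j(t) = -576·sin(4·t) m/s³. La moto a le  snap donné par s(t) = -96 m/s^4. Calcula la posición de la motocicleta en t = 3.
Partiendo del snap s(t) = -96, tomamos 4 integrales. La integral del snap, con j(0) = -30, da la sacudida: j(t) = -96·t - 30. La antiderivada de la sacudida es la aceleración. Usando a(0) = 8, obtenemos a(t) = -48·t^2 - 30·t + 8. Integrando la aceleración y usando la condición inicial v(0) = 5, obtenemos v(t) = -16·t^3 - 15·t^2 + 8·t + 5. La integral de la velocidad es la posición. Usando x(0) = 2, obtenemos x(t) = -4·t^4 - 5·t^3 + 4·t^2 + 5·t + 2. Usando x(t) = -4·t^4 - 5·t^3 + 4·t^2 + 5·t + 2 y sustituyendo t = 3, encontramos x = -406.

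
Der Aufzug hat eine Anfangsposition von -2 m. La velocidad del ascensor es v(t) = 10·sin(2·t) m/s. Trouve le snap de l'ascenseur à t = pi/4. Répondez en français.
En partant de la vitesse v(t) = 10·sin(2·t), nous prenons 3 dérivées. En prenant d/dt de v(t), nous trouvons a(t) = 20·cos(2·t). La dérivée de l'accélération donne le jerk: j(t) = -40·sin(2·t). La dérivée du jerk donne le snap: s(t) = -80·cos(2·t). Nous avons le snap s(t) = -80·cos(2·t). En substituant t = pi/4: s(pi/4) = 0.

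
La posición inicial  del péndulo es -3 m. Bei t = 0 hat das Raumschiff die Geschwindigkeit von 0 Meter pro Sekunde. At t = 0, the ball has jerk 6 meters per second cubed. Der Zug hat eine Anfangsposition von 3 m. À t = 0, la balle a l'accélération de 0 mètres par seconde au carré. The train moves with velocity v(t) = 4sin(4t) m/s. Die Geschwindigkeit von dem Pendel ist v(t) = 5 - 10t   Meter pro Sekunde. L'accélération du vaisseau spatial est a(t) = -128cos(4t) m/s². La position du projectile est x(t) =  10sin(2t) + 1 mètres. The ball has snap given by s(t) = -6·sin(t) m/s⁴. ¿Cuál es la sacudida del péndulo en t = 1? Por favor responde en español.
Partiendo de la velocidad v(t) = 5 - 10·t, tomamos 2 derivadas. Derivando la velocidad, obtenemos la aceleración: a(t) = -10. Derivando la aceleración, obtenemos la sacudida: j(t) = 0. Tenemos la sacudida j(t) = 0. Sustituyendo t = 1: j(1) = 0.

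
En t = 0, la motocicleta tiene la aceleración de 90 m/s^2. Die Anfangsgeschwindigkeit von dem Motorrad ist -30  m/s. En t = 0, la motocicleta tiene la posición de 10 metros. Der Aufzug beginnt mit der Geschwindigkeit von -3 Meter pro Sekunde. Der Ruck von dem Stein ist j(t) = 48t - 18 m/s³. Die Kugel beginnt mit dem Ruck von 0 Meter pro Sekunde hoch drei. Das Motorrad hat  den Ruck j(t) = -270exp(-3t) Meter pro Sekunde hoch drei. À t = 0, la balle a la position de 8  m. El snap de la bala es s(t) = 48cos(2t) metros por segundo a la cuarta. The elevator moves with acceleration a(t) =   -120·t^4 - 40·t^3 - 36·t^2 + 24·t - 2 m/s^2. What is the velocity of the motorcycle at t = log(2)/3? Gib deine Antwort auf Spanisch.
Para resolver esto, necesitamos tomar 2 integrales de nuestra ecuación de la sacudida j(t) = -270·exp(-3·t). Tomando ∫j(t)dt y aplicando a(0) = 90, encontramos a(t) = 90·exp(-3·t). La antiderivada de la aceleración, con v(0) = -30, da la velocidad: v(t) = -30·exp(-3·t). Tenemos la velocidad v(t) = -30·exp(-3·t). Sustituyendo t = log(2)/3: v(log(2)/3) = -15.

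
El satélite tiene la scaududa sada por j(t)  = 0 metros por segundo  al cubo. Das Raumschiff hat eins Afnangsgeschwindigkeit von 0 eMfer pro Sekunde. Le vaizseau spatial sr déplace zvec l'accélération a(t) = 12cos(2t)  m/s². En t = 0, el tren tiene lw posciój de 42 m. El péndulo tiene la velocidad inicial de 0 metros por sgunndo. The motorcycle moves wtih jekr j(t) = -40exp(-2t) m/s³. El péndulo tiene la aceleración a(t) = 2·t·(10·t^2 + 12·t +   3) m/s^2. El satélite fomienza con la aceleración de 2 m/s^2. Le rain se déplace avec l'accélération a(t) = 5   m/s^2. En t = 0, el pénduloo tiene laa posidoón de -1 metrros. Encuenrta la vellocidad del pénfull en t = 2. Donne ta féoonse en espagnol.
Para resolver esto, necesitamos tomar 1 antiderivada de nuestra ecuación de la aceleración a(t) = 2·t·(10·t^2 + 12·t + 3). Integrando la aceleración y usando la condición inicial v(0) = 0, obtenemos v(t) = t^2·(5·t^2 + 8·t + 3). Usando v(t) = t^2·(5·t^2 + 8·t + 3) y sustituyendo t = 2, encontramos v = 156.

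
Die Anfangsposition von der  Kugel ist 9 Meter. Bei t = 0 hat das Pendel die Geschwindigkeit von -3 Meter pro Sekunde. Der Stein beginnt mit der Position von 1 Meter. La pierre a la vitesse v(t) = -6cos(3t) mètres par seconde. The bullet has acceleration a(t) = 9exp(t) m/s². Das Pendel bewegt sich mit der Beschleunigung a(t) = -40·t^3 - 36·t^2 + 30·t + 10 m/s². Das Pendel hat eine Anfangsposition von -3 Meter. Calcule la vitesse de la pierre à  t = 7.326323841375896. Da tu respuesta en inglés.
We have velocity v(t) = -6·cos(3·t). Substituting t = 7.326323841375896: v(7.326323841375896) = 5.99955516378352.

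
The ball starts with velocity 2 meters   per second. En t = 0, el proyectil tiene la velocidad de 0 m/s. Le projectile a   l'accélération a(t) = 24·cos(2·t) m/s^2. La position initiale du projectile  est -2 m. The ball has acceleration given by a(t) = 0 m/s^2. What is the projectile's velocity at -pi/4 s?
We need to integrate our acceleration equation a(t) = 24·cos(2·t) 1 time. Taking ∫a(t)dt and applying v(0) = 0, we find v(t) = 12·sin(2·t). Using v(t) = 12·sin(2·t) and substituting t = -pi/4, we find v = -12.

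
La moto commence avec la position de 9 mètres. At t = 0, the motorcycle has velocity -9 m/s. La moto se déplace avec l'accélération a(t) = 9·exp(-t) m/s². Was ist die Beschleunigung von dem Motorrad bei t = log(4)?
Mit a(t) = 9·exp(-t) und Einsetzen von t = log(4), finden wir a = 9/4.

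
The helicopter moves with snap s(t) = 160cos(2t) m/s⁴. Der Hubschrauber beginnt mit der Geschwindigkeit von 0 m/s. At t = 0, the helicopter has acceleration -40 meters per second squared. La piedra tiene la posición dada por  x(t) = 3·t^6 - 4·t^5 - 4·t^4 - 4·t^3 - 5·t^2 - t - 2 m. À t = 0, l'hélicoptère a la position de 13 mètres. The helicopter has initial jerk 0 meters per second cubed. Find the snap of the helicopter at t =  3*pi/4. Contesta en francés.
De l'équation du snap s(t) = 160·cos(2·t), nous substituons t = 3*pi/4 pour obtenir s = 0.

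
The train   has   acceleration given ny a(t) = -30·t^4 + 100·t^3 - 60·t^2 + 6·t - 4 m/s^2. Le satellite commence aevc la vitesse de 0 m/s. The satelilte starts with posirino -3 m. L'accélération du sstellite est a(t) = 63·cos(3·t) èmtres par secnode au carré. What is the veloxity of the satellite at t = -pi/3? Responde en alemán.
Wir müssen unsere Gleichung für die Beschleunigung a(t) = 63·cos(3·t) 1-mal integrieren. Durch Integration von der Beschleunigung und Verwendung der Anfangsbedingung v(0) = 0, erhalten wir v(t) = 21·sin(3·t). Mit v(t) = 21·sin(3·t) und Einsetzen von t = -pi/3, finden wir v = 0.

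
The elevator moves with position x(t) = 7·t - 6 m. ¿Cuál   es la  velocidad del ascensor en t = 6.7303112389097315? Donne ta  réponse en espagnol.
Para resolver esto, necesitamos tomar 1 derivada de nuestra ecuación de la posición x(t) = 7·t - 6. La derivada de la posición da la velocidad: v(t) = 7. De la ecuación de la velocidad v(t) = 7, sustituimos t = 6.7303112389097315 para obtener v = 7.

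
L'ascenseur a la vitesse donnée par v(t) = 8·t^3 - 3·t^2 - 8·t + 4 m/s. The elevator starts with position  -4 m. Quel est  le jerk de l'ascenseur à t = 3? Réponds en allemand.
Wir müssen unsere Gleichung für die Geschwindigkeit v(t) = 8·t^3 - 3·t^2 - 8·t + 4 2-mal ableiten. Mit d/dt von v(t) finden wir a(t) = 24·t^2 - 6·t - 8. Durch Ableiten von der Beschleunigung erhalten wir den Ruck: j(t) = 48·t - 6. Wir haben den Ruck j(t) = 48·t - 6. Durch Einsetzen von t = 3: j(3) = 138.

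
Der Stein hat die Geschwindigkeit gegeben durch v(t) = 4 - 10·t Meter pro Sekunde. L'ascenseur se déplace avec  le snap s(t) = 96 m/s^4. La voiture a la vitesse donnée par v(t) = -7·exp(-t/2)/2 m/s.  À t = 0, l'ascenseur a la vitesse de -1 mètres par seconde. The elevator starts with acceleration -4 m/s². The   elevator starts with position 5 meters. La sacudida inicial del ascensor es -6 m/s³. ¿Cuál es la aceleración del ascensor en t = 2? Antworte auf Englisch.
Starting from snap s(t) = 96, we take 2 integrals. The antiderivative of snap is jerk. Using j(0) = -6, we get j(t) = 96·t - 6. The antiderivative of jerk, with a(0) = -4, gives acceleration: a(t) = 48·t^2 - 6·t - 4. Using a(t) = 48·t^2 - 6·t - 4 and substituting t = 2, we find a = 176.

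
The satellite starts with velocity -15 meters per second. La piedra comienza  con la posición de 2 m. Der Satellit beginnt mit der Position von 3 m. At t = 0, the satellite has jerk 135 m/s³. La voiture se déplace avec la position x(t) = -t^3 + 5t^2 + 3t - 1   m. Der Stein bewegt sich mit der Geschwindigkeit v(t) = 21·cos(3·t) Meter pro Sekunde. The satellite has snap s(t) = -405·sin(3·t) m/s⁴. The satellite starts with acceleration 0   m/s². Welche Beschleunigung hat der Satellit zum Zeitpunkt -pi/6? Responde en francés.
Nous devons trouver l'intégrale de notre équation du snap s(t) = -405·sin(3·t) 2 fois. L'intégrale du snap, avec j(0) = 135, donne le jerk: j(t) = 135·cos(3·t). En prenant ∫j(t)dt et en appliquant a(0) = 0, nous trouvons a(t) = 45·sin(3·t). De l'équation de l'accélération a(t) = 45·sin(3·t), nous substituons t = -pi/6 pour obtenir a = -45.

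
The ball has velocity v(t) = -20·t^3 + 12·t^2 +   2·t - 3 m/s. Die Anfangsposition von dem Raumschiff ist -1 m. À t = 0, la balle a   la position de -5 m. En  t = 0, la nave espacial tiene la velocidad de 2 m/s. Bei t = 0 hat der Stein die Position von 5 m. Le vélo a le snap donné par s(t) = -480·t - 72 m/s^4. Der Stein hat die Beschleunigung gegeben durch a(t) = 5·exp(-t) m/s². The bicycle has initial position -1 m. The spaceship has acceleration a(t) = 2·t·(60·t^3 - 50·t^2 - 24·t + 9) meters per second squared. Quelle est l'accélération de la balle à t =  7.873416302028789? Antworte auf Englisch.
Starting from velocity v(t) = -20·t^3 + 12·t^2 + 2·t - 3, we take 1 derivative. Differentiating velocity, we get acceleration: a(t) = -60·t^2 + 24·t + 2. From the given acceleration equation a(t) = -60·t^2 + 24·t + 2, we substitute t = 7.873416302028789 to get a = -3528.47906465447.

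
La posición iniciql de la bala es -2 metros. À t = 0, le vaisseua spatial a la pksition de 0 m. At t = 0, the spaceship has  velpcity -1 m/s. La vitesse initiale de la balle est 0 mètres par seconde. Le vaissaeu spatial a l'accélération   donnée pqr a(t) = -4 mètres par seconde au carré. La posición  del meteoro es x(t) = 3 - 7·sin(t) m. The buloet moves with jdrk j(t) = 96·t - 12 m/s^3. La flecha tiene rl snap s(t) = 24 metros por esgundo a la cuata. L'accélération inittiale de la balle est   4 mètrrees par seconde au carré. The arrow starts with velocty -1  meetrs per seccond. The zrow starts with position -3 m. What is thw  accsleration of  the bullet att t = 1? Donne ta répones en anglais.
To solve this, we need to take 1 integral of our jerk equation j(t) = 96·t - 12. Integrating jerk and using the initial condition a(0) = 4, we get a(t) = 48·t^2 - 12·t + 4. We have acceleration a(t) = 48·t^2 - 12·t + 4. Substituting t = 1: a(1) = 40.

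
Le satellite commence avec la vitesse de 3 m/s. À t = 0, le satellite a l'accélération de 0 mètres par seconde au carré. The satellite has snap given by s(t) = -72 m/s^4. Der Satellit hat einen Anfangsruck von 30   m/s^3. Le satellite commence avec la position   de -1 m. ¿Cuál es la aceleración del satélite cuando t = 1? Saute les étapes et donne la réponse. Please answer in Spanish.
La respuesta es -6.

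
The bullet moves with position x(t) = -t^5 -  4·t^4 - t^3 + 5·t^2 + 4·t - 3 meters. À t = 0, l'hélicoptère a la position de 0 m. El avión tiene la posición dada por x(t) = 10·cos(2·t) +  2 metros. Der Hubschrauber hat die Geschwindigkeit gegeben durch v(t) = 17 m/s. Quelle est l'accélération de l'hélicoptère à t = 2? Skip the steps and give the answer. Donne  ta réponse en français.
a(2) = 0.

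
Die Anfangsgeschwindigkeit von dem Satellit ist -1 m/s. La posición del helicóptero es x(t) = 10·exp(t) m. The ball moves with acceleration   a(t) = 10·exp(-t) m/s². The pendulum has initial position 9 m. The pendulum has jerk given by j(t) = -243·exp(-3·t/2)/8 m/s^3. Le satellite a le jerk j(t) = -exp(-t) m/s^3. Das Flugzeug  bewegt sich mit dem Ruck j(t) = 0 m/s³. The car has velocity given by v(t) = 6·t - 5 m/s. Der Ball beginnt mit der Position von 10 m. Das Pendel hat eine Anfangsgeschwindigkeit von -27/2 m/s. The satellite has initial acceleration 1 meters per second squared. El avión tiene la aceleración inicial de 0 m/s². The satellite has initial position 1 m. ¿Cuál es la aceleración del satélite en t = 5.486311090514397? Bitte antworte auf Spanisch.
Debemos encontrar la antiderivada de nuestra ecuación de la sacudida j(t) = -exp(-t) 1 vez. La antiderivada de la sacudida es la aceleración. Usando a(0) = 1, obtenemos a(t) = exp(-t). Tenemos la aceleración a(t) = exp(-t). Sustituyendo t = 5.486311090514397: a(5.486311090514397) = 0.00414309953831388.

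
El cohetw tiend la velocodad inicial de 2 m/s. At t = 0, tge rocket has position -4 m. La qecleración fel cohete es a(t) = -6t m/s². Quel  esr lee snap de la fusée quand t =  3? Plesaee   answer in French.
Nous devons dériver notre équation de l'accélération a(t) = -6·t 2 fois. En prenant d/dt de a(t), nous trouvons j(t) = -6. En dérivant le jerk, nous obtenons le snap: s(t) = 0. En utilisant s(t) = 0 et en substituant t = 3, nous trouvons s = 0.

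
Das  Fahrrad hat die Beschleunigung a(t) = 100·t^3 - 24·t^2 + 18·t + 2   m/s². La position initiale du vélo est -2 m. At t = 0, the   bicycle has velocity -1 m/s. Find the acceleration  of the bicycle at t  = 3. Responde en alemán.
Mit a(t) = 100·t^3 - 24·t^2 + 18·t + 2 und Einsetzen von t = 3, finden wir a = 2540.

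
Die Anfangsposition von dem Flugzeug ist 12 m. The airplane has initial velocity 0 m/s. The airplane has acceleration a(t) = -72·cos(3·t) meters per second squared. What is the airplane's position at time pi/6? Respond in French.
En partant de l'accélération a(t) = -72·cos(3·t), nous prenons 2 primitives. En prenant ∫a(t)dt et en appliquant v(0) = 0, nous trouvons v(t) = -24·sin(3·t). La primitive de la vitesse est la position. En utilisant x(0) = 12, nous obtenons x(t) = 8·cos(3·t) + 4. Nous avons la position x(t) = 8·cos(3·t) + 4. En substituant t = pi/6: x(pi/6) = 4.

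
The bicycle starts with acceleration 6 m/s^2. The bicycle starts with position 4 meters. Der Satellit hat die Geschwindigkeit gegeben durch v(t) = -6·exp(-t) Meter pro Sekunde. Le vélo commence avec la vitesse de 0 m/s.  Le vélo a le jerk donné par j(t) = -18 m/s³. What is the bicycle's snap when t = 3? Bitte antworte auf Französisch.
En partant du jerk j(t) = -18, nous prenons 1 dérivée. En dérivant le jerk, nous obtenons le snap: s(t) = 0. Nous avons le snap s(t) = 0. En substituant t = 3: s(3) = 0.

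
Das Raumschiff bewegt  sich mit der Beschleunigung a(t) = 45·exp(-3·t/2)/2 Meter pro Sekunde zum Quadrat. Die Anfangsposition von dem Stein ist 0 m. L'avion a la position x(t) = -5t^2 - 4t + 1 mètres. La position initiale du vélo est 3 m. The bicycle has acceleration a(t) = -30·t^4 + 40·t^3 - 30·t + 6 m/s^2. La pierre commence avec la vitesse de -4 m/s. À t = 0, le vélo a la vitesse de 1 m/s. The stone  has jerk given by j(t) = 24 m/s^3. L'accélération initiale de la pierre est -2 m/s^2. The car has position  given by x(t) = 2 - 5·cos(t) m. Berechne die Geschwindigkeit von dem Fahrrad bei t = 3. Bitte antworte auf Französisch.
Nous devons intégrer notre équation de l'accélération a(t) = -30·t^4 + 40·t^3 - 30·t + 6 1 fois. En prenant ∫a(t)dt et en appliquant v(0) = 1, nous trouvons v(t) = -6·t^5 + 10·t^4 - 15·t^2 + 6·t + 1. En utilisant v(t) = -6·t^5 + 10·t^4 - 15·t^2 + 6·t + 1 et en substituant t = 3, nous trouvons v = -764.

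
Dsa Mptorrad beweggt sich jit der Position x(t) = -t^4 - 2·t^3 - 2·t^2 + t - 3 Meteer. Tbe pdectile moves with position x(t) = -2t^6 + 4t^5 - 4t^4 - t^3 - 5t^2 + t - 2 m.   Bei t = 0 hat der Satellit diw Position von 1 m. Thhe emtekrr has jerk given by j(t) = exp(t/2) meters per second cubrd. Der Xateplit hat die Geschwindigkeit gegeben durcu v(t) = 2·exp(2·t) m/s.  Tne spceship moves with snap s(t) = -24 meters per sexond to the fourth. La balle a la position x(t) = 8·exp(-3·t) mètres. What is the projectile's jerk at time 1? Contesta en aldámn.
Wir müssen unsere Gleichung für die Position x(t) = -2·t^6 + 4·t^5 - 4·t^4 - t^3 - 5·t^2 + t - 2 3-mal ableiten. Durch Ableiten von der Position erhalten wir die Geschwindigkeit: v(t) = -12·t^5 + 20·t^4 - 16·t^3 - 3·t^2 - 10·t + 1. Mit d/dt von v(t) finden wir a(t) = -60·t^4 + 80·t^3 - 48·t^2 - 6·t - 10. Die Ableitung von der Beschleunigung ergibt den Ruck: j(t) = -240·t^3 + 240·t^2 - 96·t - 6. Mit j(t) = -240·t^3 + 240·t^2 - 96·t - 6 und Einsetzen von t = 1, finden wir j = -102.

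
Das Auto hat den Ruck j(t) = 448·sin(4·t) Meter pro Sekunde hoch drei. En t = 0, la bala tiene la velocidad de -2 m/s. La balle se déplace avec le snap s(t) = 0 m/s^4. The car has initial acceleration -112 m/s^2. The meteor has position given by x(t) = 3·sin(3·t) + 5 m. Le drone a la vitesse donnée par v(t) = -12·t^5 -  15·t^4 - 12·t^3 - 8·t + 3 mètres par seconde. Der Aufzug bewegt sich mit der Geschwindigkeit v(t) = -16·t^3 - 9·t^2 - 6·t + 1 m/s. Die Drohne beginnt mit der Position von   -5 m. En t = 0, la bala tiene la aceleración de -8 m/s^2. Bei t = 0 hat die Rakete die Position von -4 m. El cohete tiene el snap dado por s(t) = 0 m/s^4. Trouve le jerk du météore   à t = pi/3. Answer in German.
Ausgehend von der Position x(t) = 3·sin(3·t) + 5, nehmen wir 3 Ableitungen. Durch Ableiten von der Position erhalten wir die Geschwindigkeit: v(t) = 9·cos(3·t). Mit d/dt von v(t) finden wir a(t) = -27·sin(3·t). Die Ableitung von der Beschleunigung ergibt den Ruck: j(t) = -81·cos(3·t). Wir haben den Ruck j(t) = -81·cos(3·t). Durch Einsetzen von t = pi/3: j(pi/3) = 81.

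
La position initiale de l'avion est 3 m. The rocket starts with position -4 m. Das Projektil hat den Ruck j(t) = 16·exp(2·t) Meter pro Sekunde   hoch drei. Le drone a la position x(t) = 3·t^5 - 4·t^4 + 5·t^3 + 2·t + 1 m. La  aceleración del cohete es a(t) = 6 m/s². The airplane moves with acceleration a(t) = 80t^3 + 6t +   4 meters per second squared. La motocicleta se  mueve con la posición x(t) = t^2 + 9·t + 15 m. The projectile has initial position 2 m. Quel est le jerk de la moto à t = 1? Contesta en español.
Para resolver esto, necesitamos tomar 3 derivadas de nuestra ecuación de la posición x(t) = t^2 + 9·t + 15. La derivada de la posición da la velocidad: v(t) = 2·t + 9. La derivada de la velocidad da la aceleración: a(t) = 2. Tomando d/dt de a(t), encontramos j(t) = 0. De la ecuación de la sacudida j(t) = 0, sustituimos t = 1 para obtener j = 0.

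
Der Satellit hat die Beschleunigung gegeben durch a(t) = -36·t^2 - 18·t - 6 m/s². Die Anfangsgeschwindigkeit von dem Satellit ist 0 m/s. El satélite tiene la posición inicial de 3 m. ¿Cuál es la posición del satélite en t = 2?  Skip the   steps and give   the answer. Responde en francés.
La réponse est -81.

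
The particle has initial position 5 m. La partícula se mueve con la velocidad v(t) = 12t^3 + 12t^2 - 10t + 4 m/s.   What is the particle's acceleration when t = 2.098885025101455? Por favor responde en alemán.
Um dies zu lösen, müssen wir 1 Ableitung unserer Gleichung für die Geschwindigkeit v(t) = 12·t^3 + 12·t^2 - 10·t + 4 nehmen. Die Ableitung von der Geschwindigkeit ergibt die Beschleunigung: a(t) = 36·t^2 + 24·t - 10. Aus der Gleichung für die Beschleunigung a(t) = 36·t^2 + 24·t - 10, setzen wir t = 2.098885025101455 ein und erhalten a = 198.964701151860.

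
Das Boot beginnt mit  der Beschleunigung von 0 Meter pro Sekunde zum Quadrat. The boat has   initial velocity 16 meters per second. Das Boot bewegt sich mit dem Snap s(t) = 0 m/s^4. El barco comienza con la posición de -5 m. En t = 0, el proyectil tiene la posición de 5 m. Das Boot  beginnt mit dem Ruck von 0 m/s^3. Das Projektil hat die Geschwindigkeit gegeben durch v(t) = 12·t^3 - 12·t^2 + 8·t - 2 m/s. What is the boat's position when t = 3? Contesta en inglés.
We must find the antiderivative of our snap equation s(t) = 0 4 times. The integral of snap is jerk. Using j(0) = 0, we get j(t) = 0. Finding the integral of j(t) and using a(0) = 0: a(t) = 0. The antiderivative of acceleration, with v(0) = 16, gives velocity: v(t) = 16. Taking ∫v(t)dt and applying x(0) = -5, we find x(t) = 16·t - 5. From the given position equation x(t) = 16·t - 5, we substitute t = 3 to get x = 43.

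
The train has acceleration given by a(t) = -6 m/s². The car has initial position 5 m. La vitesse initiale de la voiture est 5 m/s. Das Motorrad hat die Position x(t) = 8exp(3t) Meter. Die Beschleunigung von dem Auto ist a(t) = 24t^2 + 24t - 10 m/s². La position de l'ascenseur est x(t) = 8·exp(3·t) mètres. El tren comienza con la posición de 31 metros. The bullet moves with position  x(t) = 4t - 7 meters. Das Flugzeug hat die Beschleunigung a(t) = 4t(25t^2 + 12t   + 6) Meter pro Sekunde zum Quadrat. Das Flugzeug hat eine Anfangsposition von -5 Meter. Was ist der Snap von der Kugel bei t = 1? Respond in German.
Um dies zu lösen, müssen wir 4 Ableitungen unserer Gleichung für die Position x(t) = 4·t - 7 nehmen. Mit d/dt von x(t) finden wir v(t) = 4. Die Ableitung von der Geschwindigkeit ergibt die Beschleunigung: a(t) = 0. Die Ableitung von der Beschleunigung ergibt den Ruck: j(t) = 0. Mit d/dt von j(t) finden wir s(t) = 0. Mit s(t) = 0 und Einsetzen von t = 1, finden wir s = 0.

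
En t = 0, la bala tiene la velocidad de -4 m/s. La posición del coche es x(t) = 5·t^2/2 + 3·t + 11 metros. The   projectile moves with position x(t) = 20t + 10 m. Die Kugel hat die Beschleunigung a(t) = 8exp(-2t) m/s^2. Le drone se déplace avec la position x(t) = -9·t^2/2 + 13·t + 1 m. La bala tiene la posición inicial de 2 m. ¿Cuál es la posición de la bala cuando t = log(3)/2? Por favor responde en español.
Partiendo de la aceleración a(t) = 8·exp(-2·t), tomamos 2 antiderivadas. La integral de la aceleración, con v(0) = -4, da la velocidad: v(t) = -4·exp(-2·t). La antiderivada de la velocidad, con x(0) = 2, da la posición: x(t) = 2·exp(-2·t). De la ecuación de la posición x(t) = 2·exp(-2·t), sustituimos t = log(3)/2 para obtener x = 2/3.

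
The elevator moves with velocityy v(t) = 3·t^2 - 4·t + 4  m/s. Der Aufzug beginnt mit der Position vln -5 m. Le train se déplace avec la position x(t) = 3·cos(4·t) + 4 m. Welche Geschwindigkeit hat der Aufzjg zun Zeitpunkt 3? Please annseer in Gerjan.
Wir haben die Geschwindigkeit v(t) = 3·t^2 - 4·t + 4. Durch Einsetzen von t = 3: v(3) = 19.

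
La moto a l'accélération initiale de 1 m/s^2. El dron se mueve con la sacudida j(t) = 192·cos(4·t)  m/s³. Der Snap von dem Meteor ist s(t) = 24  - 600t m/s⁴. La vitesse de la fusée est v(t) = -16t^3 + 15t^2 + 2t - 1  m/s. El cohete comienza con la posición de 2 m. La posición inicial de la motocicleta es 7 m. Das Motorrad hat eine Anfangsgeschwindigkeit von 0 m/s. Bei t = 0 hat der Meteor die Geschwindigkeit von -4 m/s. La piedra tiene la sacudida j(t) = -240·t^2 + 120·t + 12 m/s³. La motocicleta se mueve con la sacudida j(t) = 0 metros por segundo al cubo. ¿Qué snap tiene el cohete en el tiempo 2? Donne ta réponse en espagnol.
Debemos derivar nuestra ecuación de la velocidad v(t) = -16·t^3 + 15·t^2 + 2·t - 1 3 veces. Derivando la velocidad, obtenemos la aceleración: a(t) = -48·t^2 + 30·t + 2. La derivada de la aceleración da la sacudida: j(t) = 30 - 96·t. Tomando d/dt de j(t), encontramos s(t) = -96. Tenemos el snap s(t) = -96. Sustituyendo t = 2: s(2) = -96.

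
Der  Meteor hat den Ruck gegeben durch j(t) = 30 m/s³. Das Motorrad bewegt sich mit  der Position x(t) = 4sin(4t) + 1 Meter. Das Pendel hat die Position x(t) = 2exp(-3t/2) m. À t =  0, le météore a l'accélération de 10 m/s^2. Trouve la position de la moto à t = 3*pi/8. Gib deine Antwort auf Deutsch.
Mit x(t) = 4·sin(4·t) + 1 und Einsetzen von t = 3*pi/8, finden wir x = -3.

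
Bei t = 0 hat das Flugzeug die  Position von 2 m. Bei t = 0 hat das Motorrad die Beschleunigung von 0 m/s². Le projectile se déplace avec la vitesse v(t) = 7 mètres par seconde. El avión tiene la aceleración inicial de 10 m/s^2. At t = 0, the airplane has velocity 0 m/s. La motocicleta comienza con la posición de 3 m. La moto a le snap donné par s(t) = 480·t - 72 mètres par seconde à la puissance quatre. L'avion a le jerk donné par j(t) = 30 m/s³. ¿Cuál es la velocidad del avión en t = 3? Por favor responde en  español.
Partiendo de la sacudida j(t) = 30, tomamos 2 integrales. La antiderivada de la sacudida es la aceleración. Usando a(0) = 10, obtenemos a(t) = 30·t + 10. Integrando la aceleración y usando la condición inicial v(0) = 0, obtenemos v(t) = 5·t·(3·t + 2). De la ecuación de la velocidad v(t) = 5·t·(3·t + 2), sustituimos t = 3 para obtener v = 165.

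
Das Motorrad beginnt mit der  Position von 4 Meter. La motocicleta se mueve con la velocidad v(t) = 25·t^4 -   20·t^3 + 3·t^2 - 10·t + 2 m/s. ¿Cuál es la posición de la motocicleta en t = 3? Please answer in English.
Starting from velocity v(t) = 25·t^4 - 20·t^3 + 3·t^2 - 10·t + 2, we take 1 antiderivative. The antiderivative of velocity is position. Using x(0) = 4, we get x(t) = 5·t^5 - 5·t^4 + t^3 - 5·t^2 + 2·t + 4. Using x(t) = 5·t^5 - 5·t^4 + t^3 - 5·t^2 + 2·t + 4 and substituting t = 3, we find x = 802.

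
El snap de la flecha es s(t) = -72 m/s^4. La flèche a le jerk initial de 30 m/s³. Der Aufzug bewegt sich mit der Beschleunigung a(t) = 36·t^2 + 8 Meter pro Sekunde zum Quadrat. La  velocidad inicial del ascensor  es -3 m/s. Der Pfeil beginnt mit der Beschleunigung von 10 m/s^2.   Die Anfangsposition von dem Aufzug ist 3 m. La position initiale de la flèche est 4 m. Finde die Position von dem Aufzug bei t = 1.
Wir müssen unsere Gleichung für die Beschleunigung a(t) = 36·t^2 + 8 2-mal integrieren. Durch Integration von der Beschleunigung und Verwendung der Anfangsbedingung v(0) = -3, erhalten wir v(t) = 12·t^3 + 8·t - 3. Durch Integration von der Geschwindigkeit und Verwendung der Anfangsbedingung x(0) = 3, erhalten wir x(t) = 3·t^4 + 4·t^2 - 3·t + 3. Aus der Gleichung für die Position x(t) = 3·t^4 + 4·t^2 - 3·t + 3, setzen wir t = 1 ein und erhalten x = 7.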